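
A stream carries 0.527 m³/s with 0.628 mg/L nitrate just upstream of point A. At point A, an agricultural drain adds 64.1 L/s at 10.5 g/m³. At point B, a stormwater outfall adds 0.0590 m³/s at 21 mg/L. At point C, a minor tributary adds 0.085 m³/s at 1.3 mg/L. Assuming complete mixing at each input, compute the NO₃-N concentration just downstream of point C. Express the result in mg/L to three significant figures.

64.1 L/s = 0.0641 m³/s.
After input A: C = (0.527·0.628 + 0.0641·10.5) / 0.5911 = 1.699 mg/L.
After input B: C = (0.5911·1.699 + 0.059·21) / 0.6501 = 3.45 mg/L.
After input C: C = (0.6501·3.45 + 0.085·1.3) / 0.7351 = 3.202 mg/L.

3.20 mg/L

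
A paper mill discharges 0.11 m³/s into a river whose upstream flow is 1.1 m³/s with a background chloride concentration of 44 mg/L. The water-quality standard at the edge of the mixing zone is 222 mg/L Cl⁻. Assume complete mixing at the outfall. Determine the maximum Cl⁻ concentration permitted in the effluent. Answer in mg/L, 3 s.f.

2000 mg/L

Mass balance: 222·1.21 = 0.11·Cₑ + 1.1·44.
Cₑ = (268.6 − 48.4) / 0.11 = 2002 mg/L.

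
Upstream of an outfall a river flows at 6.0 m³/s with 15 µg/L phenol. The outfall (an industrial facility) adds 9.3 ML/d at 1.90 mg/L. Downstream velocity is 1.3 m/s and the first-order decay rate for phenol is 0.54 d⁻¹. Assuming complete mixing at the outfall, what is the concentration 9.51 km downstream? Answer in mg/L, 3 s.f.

0.0461 mg/L

9.3 ML/d = 0.1076 m³/s.
15 µg/L = 0.015 mg/L.
After complete mixing, C₀ = (0.1076·1.9 + 6·0.015) / 6.108 = 0.04822 mg/L.
Travel time t = 9510 m / 1.3 m/s = 7315 s = 0.08467 d.
C = 0.04822·exp(−0.54·0.08467) = 0.04822·0.9553 = 0.04607 mg/L.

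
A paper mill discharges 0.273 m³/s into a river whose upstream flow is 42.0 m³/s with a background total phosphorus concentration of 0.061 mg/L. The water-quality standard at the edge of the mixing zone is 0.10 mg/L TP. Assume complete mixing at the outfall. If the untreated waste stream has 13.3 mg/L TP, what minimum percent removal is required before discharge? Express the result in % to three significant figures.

Mass balance: 0.1·42.27 = 0.273·Cₑ + 42·0.061.
Cₑ = (4.227 − 2.562) / 0.273 = 6.1 mg/L.
Required removal = 1 − 6.1/13.3 = 54.14 %.

54.1 %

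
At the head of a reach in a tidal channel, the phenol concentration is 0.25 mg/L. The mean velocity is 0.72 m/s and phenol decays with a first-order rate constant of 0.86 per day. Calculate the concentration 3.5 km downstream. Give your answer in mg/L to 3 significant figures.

0.238 mg/L

Travel time t = 3.5 km / 0.72 m/s = 3500/0.72 = 4861 s = 0.05626 d.
First-order decay: C = 0.25·exp(−0.86·0.05626) = 0.25·0.9528 = 0.2382 mg/L.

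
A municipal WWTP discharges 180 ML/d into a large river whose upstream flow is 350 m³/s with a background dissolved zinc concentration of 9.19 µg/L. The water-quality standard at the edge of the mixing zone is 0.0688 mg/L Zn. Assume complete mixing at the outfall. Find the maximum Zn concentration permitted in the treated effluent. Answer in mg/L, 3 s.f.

180 ML/d = 2.083 m³/s.
9.19 µg/L = 0.00919 mg/L.
Mass balance: 0.0688·352.1 = 2.083·Cₑ + 350·0.00919.
Cₑ = (24.22 − 3.216) / 2.083 = 10.08 mg/L.

10.1 mg/L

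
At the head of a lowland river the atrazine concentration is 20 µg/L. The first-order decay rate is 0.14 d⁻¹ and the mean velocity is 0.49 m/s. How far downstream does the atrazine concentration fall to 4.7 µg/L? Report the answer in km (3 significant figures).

438 km

From C = C₀·e^(−kt), t = ln(C₀/C)/k = ln(20/4.7)/0.14 = 1.448/0.14 = 10.34 d.
Distance = v·t = 0.49 m/s × 8.937e+05 s = 4.379e+05 m = 437.9 km.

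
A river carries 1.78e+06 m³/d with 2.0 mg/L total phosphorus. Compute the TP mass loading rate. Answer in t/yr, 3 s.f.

1300 t/yr

1.78e+06 m³/d = 20.6 m³/s.
Mass flux = Q·C = 20.6 m³/s × 2 g/m³ = 41.2 g/s.
= 41.2 g/s × 31.56 = 1300 t/yr.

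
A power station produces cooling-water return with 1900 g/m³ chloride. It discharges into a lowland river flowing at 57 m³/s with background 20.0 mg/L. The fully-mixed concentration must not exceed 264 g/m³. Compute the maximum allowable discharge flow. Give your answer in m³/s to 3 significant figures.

Mass balance at complete mixing: C_std·(Q_w + Q_r) = Q_w·C_e + Q_r·C_b.
Rearranging, Q_w = Q_r·(C_std − C_b)/(C_e − C_std) = 57·(264 − 20) / (1900 − 264) = 8.501 m³/s.

8.50 m³/s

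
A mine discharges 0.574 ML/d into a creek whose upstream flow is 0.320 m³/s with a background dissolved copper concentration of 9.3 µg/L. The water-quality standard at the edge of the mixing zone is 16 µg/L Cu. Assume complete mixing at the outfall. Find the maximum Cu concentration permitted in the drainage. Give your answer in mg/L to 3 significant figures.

0.574 ML/d = 0.006644 m³/s.
9.3 µg/L = 0.0093 mg/L.
16 µg/L = 0.016 mg/L.
Mass balance: 0.016·0.3266 = 0.006644·Cₑ + 0.32·0.0093.
Cₑ = (0.005226 − 0.002976) / 0.006644 = 0.3387 mg/L.

0.339 mg/L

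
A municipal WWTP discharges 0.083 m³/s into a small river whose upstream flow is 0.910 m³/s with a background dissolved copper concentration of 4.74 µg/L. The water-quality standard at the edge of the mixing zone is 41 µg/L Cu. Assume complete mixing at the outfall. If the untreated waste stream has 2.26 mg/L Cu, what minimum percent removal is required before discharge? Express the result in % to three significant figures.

4.74 µg/L = 0.00474 mg/L.
41 µg/L = 0.041 mg/L.
Mass balance: 0.041·0.993 = 0.083·Cₑ + 0.91·0.00474.
Cₑ = (0.04071 − 0.004313) / 0.083 = 0.4385 mg/L.
Required removal = 1 − 0.4385/2.26 = 80.6 %.

80.6 %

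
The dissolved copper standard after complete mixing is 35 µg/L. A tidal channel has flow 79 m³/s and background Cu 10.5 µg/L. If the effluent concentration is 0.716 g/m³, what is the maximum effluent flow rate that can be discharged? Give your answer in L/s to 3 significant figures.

2840 L/s

10.5 µg/L = 0.0105 mg/L.
35 µg/L = 0.035 mg/L.
Mass balance at complete mixing: C_std·(Q_w + Q_r) = Q_w·C_e + Q_r·C_b.
Rearranging, Q_w = Q_r·(C_std − C_b)/(C_e − C_std) = 79·(0.035 − 0.0105) / (0.716 − 0.035) = 2.842 m³/s.
= 2842 L/s.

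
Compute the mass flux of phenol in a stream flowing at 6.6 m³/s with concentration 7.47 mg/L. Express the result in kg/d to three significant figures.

Mass flux = Q·C = 6.6 m³/s × 7.47 g/m³ = 49.3 g/s.
= 49.3 g/s × 86.4 = 4260 kg/d.

4260 kg/d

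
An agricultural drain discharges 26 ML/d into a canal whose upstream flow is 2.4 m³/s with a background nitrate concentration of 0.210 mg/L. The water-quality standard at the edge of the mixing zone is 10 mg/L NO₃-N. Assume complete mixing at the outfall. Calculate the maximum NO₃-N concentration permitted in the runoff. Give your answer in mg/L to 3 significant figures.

88.1 mg/L

26 ML/d = 0.3009 m³/s.
Mass balance: 10·2.701 = 0.3009·Cₑ + 2.4·0.21.
Cₑ = (27.01 − 0.504) / 0.3009 = 88.08 mg/L.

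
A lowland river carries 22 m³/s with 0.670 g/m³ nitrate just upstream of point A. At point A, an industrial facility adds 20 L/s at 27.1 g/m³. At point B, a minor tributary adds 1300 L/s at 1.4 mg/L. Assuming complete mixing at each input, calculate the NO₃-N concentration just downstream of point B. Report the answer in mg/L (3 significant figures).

20 L/s = 0.02 m³/s.
After input A: C = (22·0.67 + 0.02·27.1) / 22.02 = 0.694 mg/L.
1300 L/s = 1.3 m³/s.
After input B: C = (22.02·0.694 + 1.3·1.4) / 23.32 = 0.7334 mg/L.

0.733 mg/L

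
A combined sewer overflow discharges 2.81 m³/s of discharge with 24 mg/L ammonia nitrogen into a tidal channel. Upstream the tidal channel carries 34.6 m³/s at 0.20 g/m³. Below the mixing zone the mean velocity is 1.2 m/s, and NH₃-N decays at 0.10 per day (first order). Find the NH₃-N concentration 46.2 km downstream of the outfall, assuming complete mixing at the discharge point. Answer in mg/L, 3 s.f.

After complete mixing, C₀ = (2.81·24 + 34.6·0.2) / 37.41 = 1.988 mg/L.
Travel time t = 4.62e+04 m / 1.2 m/s = 3.85e+04 s = 0.4456 d.
C = 1.988·exp(−0.10·0.4456) = 1.988·0.9564 = 1.901 mg/L.

1.90 mg/L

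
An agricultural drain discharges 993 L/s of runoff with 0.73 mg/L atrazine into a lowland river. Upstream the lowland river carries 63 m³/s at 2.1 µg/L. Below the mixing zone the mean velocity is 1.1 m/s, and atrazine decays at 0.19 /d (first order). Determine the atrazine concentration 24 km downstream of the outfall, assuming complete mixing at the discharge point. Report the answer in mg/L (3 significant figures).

993 L/s = 0.993 m³/s.
2.1 µg/L = 0.0021 mg/L.
After complete mixing, C₀ = (0.993·0.73 + 63·0.0021) / 63.99 = 0.0134 mg/L.
Travel time t = 2.4e+04 m / 1.1 m/s = 2.182e+04 s = 0.2525 d.
C = 0.0134·exp(−0.19·0.2525) = 0.0134·0.9532 = 0.01277 mg/L.

0.0128 mg/L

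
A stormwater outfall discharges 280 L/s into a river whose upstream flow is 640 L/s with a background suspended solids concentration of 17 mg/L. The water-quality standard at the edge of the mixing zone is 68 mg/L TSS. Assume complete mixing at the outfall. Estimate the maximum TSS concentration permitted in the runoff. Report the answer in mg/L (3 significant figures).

185 mg/L

280 L/s = 0.28 m³/s.
640 L/s = 0.64 m³/s.
Mass balance: 68·0.92 = 0.28·Cₑ + 0.64·17.
Cₑ = (62.56 − 10.88) / 0.28 = 184.6 mg/L.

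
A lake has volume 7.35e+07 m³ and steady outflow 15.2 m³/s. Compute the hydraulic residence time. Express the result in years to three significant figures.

Q = 15.2 m³/s × 3.156e+07 s/yr = 4.797e+08 m³/yr.
Hydraulic residence time τ = V/Q = 7.35e+07/4.797e+08 = 0.1532 yr.

0.153 yr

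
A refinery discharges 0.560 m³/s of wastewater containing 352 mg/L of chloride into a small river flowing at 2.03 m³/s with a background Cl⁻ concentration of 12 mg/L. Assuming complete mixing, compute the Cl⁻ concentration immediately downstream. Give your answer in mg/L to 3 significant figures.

85.5 mg/L

Flow-weighted mixing gives C = (0.56·352 + 2.03·12) / (0.56 + 2.03) = 221.5/2.59 = 85.51 mg/L.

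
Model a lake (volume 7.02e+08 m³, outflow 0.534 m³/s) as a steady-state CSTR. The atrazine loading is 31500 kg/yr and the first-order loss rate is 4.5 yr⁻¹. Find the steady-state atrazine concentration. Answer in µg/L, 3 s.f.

9.92 µg/L

Outflow Q = 0.534 m³/s × 3.156e+07 s/yr = 1.685e+07 m³/yr.
Steady-state CSTR mass balance: W = Q·C + k·V·C, so C = W/(Q + kV).
Q + kV = 1.685e+07 + 4.5·7.02e+08 = 3.176e+09 m³/yr.
C = 31500/3.176e+09 = 9.919e-06 kg/m³ = 0.009919 mg/L = 9.919 µg/L.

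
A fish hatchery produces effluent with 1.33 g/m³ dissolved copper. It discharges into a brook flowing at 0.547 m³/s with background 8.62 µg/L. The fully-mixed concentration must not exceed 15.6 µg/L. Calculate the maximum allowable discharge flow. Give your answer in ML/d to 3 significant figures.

0.251 ML/d

8.62 µg/L = 0.00862 mg/L.
15.6 µg/L = 0.0156 mg/L.
Mass balance at complete mixing: C_std·(Q_w + Q_r) = Q_w·C_e + Q_r·C_b.
Rearranging, Q_w = Q_r·(C_std − C_b)/(C_e − C_std) = 0.547·(0.0156 − 0.00862) / (1.33 − 0.0156) = 0.002905 m³/s.
= 0.251 ML/d.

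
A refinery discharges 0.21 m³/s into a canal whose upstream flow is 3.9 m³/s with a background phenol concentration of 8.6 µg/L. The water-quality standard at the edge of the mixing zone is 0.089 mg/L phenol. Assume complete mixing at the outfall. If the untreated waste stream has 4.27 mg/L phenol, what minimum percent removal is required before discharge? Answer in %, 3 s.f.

62.9 %

8.6 µg/L = 0.0086 mg/L.
Mass balance: 0.089·4.11 = 0.21·Cₑ + 3.9·0.0086.
Cₑ = (0.3658 − 0.03354) / 0.21 = 1.582 mg/L.
Required removal = 1 − 1.582/4.27 = 62.95 %.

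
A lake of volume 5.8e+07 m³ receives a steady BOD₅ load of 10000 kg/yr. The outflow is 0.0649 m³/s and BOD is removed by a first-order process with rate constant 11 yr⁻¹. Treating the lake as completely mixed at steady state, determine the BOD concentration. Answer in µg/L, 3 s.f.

Outflow Q = 0.0649 m³/s × 3.156e+07 s/yr = 2.048e+06 m³/yr.
Steady-state CSTR mass balance: W = Q·C + k·V·C, so C = W/(Q + kV).
Q + kV = 2.048e+06 + 11·5.8e+07 = 6.4e+08 m³/yr.
C = 10000/6.4e+08 = 1.562e-05 kg/m³ = 0.01562 mg/L = 15.62 µg/L.

15.6 µg/L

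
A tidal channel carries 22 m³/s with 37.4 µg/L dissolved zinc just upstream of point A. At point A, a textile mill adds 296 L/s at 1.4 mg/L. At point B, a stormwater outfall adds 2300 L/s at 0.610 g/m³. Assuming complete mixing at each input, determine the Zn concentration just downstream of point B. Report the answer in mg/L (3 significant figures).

0.107 mg/L

37.4 µg/L = 0.0374 mg/L.
296 L/s = 0.296 m³/s.
After input A: C = (22·0.0374 + 0.296·1.4) / 22.3 = 0.05549 mg/L.
2300 L/s = 2.3 m³/s.
After input B: C = (22.3·0.05549 + 2.3·0.61) / 24.6 = 0.1073 mg/L.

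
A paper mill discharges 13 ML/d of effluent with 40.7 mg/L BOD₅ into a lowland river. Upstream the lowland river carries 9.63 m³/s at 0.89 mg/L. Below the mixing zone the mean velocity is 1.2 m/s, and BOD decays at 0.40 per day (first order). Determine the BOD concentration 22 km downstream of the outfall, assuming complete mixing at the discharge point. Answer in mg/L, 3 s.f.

1.38 mg/L

13 ML/d = 0.1505 m³/s.
After complete mixing, C₀ = (0.1505·40.7 + 9.63·0.89) / 9.78 = 1.502 mg/L.
Travel time t = 2.2e+04 m / 1.2 m/s = 1.833e+04 s = 0.2122 d.
C = 1.502·exp(−0.40·0.2122) = 1.502·0.9186 = 1.38 mg/L.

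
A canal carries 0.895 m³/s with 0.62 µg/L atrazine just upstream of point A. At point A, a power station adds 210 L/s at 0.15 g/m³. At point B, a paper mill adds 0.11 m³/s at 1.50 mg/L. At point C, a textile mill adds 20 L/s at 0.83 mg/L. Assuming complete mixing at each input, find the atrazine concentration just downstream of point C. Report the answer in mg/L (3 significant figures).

0.173 mg/L

0.62 µg/L = 0.00062 mg/L.
210 L/s = 0.21 m³/s.
After input A: C = (0.895·0.00062 + 0.21·0.15) / 1.105 = 0.02901 mg/L.
After input B: C = (1.105·0.02901 + 0.11·1.5) / 1.215 = 0.1622 mg/L.
20 L/s = 0.02 m³/s.
After input C: C = (1.215·0.1622 + 0.02·0.83) / 1.235 = 0.173 mg/L.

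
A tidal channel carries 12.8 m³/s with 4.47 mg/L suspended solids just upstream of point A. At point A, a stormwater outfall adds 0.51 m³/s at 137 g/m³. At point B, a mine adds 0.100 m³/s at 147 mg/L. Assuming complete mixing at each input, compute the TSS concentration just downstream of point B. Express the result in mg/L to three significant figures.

10.6 mg/L

After input A: C = (12.8·4.47 + 0.51·137) / 13.31 = 9.548 mg/L.
After input B: C = (13.31·9.548 + 0.1·147) / 13.41 = 10.57 mg/L.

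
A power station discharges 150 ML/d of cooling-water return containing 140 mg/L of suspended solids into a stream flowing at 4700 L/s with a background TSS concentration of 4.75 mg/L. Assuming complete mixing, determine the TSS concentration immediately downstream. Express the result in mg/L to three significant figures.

150 ML/d = 1.736 m³/s.
4700 L/s = 4.7 m³/s.
Conservation of mass across the mixing zone: C = (1.736·140 + 4.7·4.75) / (1.736 + 4.7) = 265.4/6.436 = 41.23 mg/L.

41.2 mg/L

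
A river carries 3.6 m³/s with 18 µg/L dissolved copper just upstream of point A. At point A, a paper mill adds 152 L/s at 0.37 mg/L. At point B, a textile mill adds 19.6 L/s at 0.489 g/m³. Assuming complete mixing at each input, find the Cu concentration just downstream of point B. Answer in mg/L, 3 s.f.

0.0346 mg/L

18 µg/L = 0.018 mg/L.
152 L/s = 0.152 m³/s.
After input A: C = (3.6·0.018 + 0.152·0.37) / 3.752 = 0.03226 mg/L.
19.6 L/s = 0.0196 m³/s.
After input B: C = (3.752·0.03226 + 0.0196·0.489) / 3.772 = 0.03463 mg/L.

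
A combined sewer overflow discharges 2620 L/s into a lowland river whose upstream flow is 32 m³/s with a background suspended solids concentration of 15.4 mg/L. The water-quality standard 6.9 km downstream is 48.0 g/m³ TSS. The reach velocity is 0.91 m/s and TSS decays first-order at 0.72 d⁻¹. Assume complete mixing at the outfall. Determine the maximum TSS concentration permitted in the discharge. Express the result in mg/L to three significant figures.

2620 L/s = 2.62 m³/s.
Travel time to the compliance point: t = 6900/0.91 = 7582 s = 0.08776 d; decay factor exp(−0.72·0.08776) = 0.9388.
So the concentration just after mixing may be at most 48/0.9388 = 51.13 mg/L.
Mass balance: 51.13·34.62 = 2.62·Cₑ + 32·15.4.
Cₑ = (1770 − 492.8) / 2.62 = 487.5 mg/L.

488 mg/L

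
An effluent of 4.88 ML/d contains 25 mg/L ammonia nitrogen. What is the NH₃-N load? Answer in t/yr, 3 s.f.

4.88 ML/d = 0.05648 m³/s.
Mass flux = Q·C = 0.05648 m³/s × 25 g/m³ = 1.412 g/s.
= 1.412 g/s × 31.56 = 44.56 t/yr.

44.6 t/yr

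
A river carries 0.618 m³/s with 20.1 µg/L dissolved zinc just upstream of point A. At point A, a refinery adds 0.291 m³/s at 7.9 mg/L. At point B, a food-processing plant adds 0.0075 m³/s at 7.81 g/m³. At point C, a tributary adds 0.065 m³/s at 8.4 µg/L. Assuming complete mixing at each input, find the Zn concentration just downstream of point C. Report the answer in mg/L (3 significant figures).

20.1 µg/L = 0.0201 mg/L.
After input A: C = (0.618·0.0201 + 0.291·7.9) / 0.909 = 2.543 mg/L.
After input B: C = (0.909·2.543 + 0.0075·7.81) / 0.9165 = 2.586 mg/L.
8.4 µg/L = 0.0084 mg/L.
After input C: C = (0.9165·2.586 + 0.065·0.0084) / 0.9815 = 2.415 mg/L.

2.42 mg/L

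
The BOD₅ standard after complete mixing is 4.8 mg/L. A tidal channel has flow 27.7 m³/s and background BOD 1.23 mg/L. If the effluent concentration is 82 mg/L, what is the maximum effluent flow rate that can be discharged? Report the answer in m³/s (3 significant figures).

Mass balance at complete mixing: C_std·(Q_w + Q_r) = Q_w·C_e + Q_r·C_b.
Rearranging, Q_w = Q_r·(C_std − C_b)/(C_e − C_std) = 27.7·(4.8 − 1.23) / (82 − 4.8) = 1.281 m³/s.

1.28 m³/s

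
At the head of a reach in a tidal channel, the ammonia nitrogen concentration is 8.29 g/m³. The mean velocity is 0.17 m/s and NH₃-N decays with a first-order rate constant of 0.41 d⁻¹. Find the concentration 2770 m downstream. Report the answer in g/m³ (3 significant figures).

Travel time t = 2770 m / 0.17 m/s = 2770/0.17 = 1.629e+04 s = 0.1886 d.
First-order decay: C = 8.29·exp(−0.41·0.1886) = 8.29·0.9256 = 7.673 g/m³.

7.67 g/m³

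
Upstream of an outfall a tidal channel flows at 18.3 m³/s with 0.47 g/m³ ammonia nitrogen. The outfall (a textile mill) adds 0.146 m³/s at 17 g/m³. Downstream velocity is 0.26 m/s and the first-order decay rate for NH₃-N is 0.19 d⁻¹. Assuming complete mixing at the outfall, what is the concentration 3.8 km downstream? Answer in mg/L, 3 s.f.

0.582 mg/L

After complete mixing, C₀ = (0.146·17 + 18.3·0.47) / 18.45 = 0.6008 mg/L.
Travel time t = 3800 m / 0.26 m/s = 1.462e+04 s = 0.1692 d.
C = 0.6008·exp(−0.19·0.1692) = 0.6008·0.9684 = 0.5818 mg/L.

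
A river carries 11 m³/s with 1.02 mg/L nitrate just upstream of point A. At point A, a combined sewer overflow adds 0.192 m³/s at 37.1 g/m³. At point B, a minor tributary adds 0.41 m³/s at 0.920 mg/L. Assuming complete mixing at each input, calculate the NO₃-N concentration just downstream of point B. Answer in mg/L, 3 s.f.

After input A: C = (11·1.02 + 0.192·37.1) / 11.19 = 1.639 mg/L.
After input B: C = (11.19·1.639 + 0.41·0.92) / 11.6 = 1.614 mg/L.

1.61 mg/L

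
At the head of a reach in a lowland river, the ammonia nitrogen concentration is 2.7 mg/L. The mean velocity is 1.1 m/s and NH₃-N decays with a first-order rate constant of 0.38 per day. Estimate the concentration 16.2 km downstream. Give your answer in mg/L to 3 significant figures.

Travel time t = 16.2 km / 1.1 m/s = 1.62e+04/1.1 = 1.473e+04 s = 0.1705 d.
First-order decay: C = 2.7·exp(−0.38·0.1705) = 2.7·0.9373 = 2.531 mg/L.

2.53 mg/L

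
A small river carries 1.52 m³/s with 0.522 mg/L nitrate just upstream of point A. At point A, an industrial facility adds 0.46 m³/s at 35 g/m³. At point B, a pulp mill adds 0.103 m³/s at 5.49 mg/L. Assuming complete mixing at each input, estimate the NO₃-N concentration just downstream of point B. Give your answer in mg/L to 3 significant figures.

8.38 mg/L

After input A: C = (1.52·0.522 + 0.46·35) / 1.98 = 8.532 mg/L.
After input B: C = (1.98·8.532 + 0.103·5.49) / 2.083 = 8.382 mg/L.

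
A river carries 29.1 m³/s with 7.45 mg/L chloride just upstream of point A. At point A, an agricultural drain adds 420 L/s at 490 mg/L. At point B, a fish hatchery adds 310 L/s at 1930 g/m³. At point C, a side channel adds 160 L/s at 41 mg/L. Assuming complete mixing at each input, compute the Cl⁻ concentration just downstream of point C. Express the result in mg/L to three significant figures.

34.3 mg/L

420 L/s = 0.42 m³/s.
After input A: C = (29.1·7.45 + 0.42·490) / 29.52 = 14.32 mg/L.
310 L/s = 0.31 m³/s.
After input B: C = (29.52·14.32 + 0.31·1930) / 29.83 = 34.22 mg/L.
160 L/s = 0.16 m³/s.
After input C: C = (29.83·34.22 + 0.16·41) / 29.99 = 34.26 mg/L.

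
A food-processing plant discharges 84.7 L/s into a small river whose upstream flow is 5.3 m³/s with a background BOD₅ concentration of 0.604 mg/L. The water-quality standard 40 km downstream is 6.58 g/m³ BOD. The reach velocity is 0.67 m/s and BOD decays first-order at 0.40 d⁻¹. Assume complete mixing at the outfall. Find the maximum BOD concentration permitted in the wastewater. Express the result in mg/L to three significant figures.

514 mg/L

84.7 L/s = 0.0847 m³/s.
Travel time to the compliance point: t = 4e+04/0.67 = 5.97e+04 s = 0.691 d; decay factor exp(−0.40·0.691) = 0.7585.
So the concentration just after mixing may be at most 6.58/0.7585 = 8.675 mg/L.
Mass balance: 8.675·5.385 = 0.0847·Cₑ + 5.3·0.604.
Cₑ = (46.71 − 3.201) / 0.0847 = 513.7 mg/L.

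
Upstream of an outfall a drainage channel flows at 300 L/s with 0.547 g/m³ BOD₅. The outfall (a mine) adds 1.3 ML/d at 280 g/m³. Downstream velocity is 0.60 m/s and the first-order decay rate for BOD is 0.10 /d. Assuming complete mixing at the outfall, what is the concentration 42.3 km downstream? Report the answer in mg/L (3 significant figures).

1.3 ML/d = 0.01505 m³/s.
300 L/s = 0.3 m³/s.
After complete mixing, C₀ = (0.01505·280 + 0.3·0.547) / 0.315 = 13.89 mg/L.
Travel time t = 4.23e+04 m / 0.60 m/s = 7.05e+04 s = 0.816 d.
C = 13.89·exp(−0.10·0.816) = 13.89·0.9216 = 12.8 mg/L.

12.8 mg/L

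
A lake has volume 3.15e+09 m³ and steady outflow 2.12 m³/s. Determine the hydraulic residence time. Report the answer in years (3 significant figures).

47.1 yr

Q = 2.12 m³/s × 3.156e+07 s/yr = 6.69e+07 m³/yr.
Hydraulic residence time τ = V/Q = 3.15e+09/6.69e+07 = 47.08 yr.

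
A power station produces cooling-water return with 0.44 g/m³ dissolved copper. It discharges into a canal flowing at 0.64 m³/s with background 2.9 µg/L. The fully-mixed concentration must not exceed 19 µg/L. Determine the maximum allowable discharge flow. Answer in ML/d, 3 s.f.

2.11 ML/d

2.9 µg/L = 0.0029 mg/L.
19 µg/L = 0.019 mg/L.
Mass balance at complete mixing: C_std·(Q_w + Q_r) = Q_w·C_e + Q_r·C_b.
Rearranging, Q_w = Q_r·(C_std − C_b)/(C_e − C_std) = 0.64·(0.019 − 0.0029) / (0.44 − 0.019) = 0.02448 m³/s.
= 2.115 ML/d.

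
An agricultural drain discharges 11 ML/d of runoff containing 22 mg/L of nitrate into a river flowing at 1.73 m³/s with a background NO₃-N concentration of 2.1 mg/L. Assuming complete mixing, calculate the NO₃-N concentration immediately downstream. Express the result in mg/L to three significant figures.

3.46 mg/L

11 ML/d = 0.1273 m³/s.
By mass balance at complete mixing, C = (0.1273·22 + 1.73·2.1) / (0.1273 + 1.73) = 6.434/1.857 = 3.464 mg/L.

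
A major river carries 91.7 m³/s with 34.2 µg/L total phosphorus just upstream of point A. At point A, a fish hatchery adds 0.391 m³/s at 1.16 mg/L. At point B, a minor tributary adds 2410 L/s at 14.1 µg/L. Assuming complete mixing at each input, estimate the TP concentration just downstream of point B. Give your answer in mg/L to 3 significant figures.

34.2 µg/L = 0.0342 mg/L.
After input A: C = (91.7·0.0342 + 0.391·1.16) / 92.09 = 0.03898 mg/L.
2410 L/s = 2.41 m³/s.
14.1 µg/L = 0.0141 mg/L.
After input B: C = (92.09·0.03898 + 2.41·0.0141) / 94.5 = 0.03835 mg/L.

0.0383 mg/L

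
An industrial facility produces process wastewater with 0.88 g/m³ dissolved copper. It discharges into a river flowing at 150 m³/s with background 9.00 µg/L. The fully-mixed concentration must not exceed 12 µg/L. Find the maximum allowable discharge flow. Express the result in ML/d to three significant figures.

9.00 µg/L = 0.009 mg/L.
12 µg/L = 0.012 mg/L.
Mass balance at complete mixing: C_std·(Q_w + Q_r) = Q_w·C_e + Q_r·C_b.
Rearranging, Q_w = Q_r·(C_std − C_b)/(C_e − C_std) = 150·(0.012 − 0.009) / (0.88 − 0.012) = 0.5184 m³/s.
= 44.79 ML/d.

44.8 ML/d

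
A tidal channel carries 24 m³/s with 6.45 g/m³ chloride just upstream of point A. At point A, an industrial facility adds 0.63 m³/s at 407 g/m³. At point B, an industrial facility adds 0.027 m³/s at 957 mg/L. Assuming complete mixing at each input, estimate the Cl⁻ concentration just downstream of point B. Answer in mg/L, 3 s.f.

After input A: C = (24·6.45 + 0.63·407) / 24.63 = 16.7 mg/L.
After input B: C = (24.63·16.7 + 0.027·957) / 24.66 = 17.73 mg/L.

17.7 mg/L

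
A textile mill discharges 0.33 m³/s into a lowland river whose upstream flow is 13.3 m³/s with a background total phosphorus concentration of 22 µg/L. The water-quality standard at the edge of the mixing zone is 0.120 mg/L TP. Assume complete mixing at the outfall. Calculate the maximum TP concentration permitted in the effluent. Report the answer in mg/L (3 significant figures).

4.07 mg/L

22 µg/L = 0.022 mg/L.
Mass balance: 0.12·13.63 = 0.33·Cₑ + 13.3·0.022.
Cₑ = (1.636 − 0.2926) / 0.33 = 4.07 mg/L.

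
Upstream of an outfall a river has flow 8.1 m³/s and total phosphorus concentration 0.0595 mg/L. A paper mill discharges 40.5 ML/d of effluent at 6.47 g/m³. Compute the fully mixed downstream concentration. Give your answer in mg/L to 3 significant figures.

40.5 ML/d = 0.4688 m³/s.
Flow-weighted mixing gives C = (0.4688·6.47 + 8.1·0.0595) / (0.4688 + 8.1) = 3.515/8.569 = 0.4102 mg/L.

0.410 mg/L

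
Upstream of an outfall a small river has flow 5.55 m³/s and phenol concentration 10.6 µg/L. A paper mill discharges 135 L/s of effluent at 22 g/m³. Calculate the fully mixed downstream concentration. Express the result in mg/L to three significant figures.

0.533 mg/L

135 L/s = 0.135 m³/s.
10.6 µg/L = 0.0106 mg/L.
Flow-weighted mixing gives C = (0.135·22 + 5.55·0.0106) / (0.135 + 5.55) = 3.029/5.685 = 0.5328 mg/L.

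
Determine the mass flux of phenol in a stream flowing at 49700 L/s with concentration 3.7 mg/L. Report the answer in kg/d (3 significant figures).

49700 L/s = 49.7 m³/s.
Mass flux = Q·C = 49.7 m³/s × 3.7 g/m³ = 183.9 g/s.
= 183.9 g/s × 86.4 = 1.589e+04 kg/d.

15900 kg/d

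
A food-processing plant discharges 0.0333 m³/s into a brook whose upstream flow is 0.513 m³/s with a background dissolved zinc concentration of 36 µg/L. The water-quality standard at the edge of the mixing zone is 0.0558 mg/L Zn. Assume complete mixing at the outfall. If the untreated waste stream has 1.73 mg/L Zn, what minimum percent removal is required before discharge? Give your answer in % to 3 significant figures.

79.1 %

36 µg/L = 0.036 mg/L.
Mass balance: 0.0558·0.5463 = 0.0333·Cₑ + 0.513·0.036.
Cₑ = (0.03048 − 0.01847) / 0.0333 = 0.3608 mg/L.
Required removal = 1 − 0.3608/1.73 = 79.14 %.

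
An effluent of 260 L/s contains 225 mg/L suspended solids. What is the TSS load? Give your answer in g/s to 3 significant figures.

260 L/s = 0.26 m³/s.
Mass flux = Q·C = 0.26 m³/s × 225 g/m³ = 58.5 g/s.

58.5 g/s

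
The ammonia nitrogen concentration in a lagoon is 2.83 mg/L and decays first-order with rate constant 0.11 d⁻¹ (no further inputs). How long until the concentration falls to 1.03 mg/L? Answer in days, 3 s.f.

9.19 d

t = ln(C₀/C)/k = ln(2.83/1.03)/0.11 = 1.011/0.11 = 9.188 d.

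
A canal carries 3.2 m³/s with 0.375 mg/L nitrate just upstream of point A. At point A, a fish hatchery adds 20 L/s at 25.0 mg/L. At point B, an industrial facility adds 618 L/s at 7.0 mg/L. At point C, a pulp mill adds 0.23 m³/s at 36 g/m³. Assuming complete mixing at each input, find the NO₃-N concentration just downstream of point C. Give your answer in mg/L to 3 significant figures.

3.52 mg/L

20 L/s = 0.02 m³/s.
After input A: C = (3.2·0.375 + 0.02·25) / 3.22 = 0.528 mg/L.
618 L/s = 0.618 m³/s.
After input B: C = (3.22·0.528 + 0.618·7) / 3.838 = 1.57 mg/L.
After input C: C = (3.838·1.57 + 0.23·36) / 4.068 = 3.517 mg/L.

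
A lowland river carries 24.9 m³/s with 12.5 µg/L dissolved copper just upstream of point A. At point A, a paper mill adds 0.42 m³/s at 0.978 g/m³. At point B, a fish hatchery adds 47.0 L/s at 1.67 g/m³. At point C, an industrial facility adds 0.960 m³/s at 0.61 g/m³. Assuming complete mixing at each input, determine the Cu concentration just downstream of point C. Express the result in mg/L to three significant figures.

12.5 µg/L = 0.0125 mg/L.
After input A: C = (24.9·0.0125 + 0.42·0.978) / 25.32 = 0.02852 mg/L.
47.0 L/s = 0.047 m³/s.
After input B: C = (25.32·0.02852 + 0.047·1.67) / 25.37 = 0.03156 mg/L.
After input C: C = (25.37·0.03156 + 0.96·0.61) / 26.33 = 0.05265 mg/L.

0.0526 mg/L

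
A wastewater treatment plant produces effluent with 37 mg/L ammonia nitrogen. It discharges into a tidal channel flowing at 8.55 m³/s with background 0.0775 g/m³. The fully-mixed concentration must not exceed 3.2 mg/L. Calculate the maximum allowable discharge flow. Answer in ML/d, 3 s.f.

68.2 ML/d

Mass balance at complete mixing: C_std·(Q_w + Q_r) = Q_w·C_e + Q_r·C_b.
Rearranging, Q_w = Q_r·(C_std − C_b)/(C_e − C_std) = 8.55·(3.2 − 0.0775) / (37 − 3.2) = 0.7899 m³/s.
= 68.24 ML/d.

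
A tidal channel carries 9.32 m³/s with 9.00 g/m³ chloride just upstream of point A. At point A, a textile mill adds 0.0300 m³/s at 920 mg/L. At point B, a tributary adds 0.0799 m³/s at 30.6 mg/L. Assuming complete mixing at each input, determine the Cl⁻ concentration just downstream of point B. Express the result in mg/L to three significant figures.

After input A: C = (9.32·9 + 0.03·920) / 9.35 = 11.92 mg/L.
After input B: C = (9.35·11.92 + 0.0799·30.6) / 9.43 = 12.08 mg/L.

12.1 mg/L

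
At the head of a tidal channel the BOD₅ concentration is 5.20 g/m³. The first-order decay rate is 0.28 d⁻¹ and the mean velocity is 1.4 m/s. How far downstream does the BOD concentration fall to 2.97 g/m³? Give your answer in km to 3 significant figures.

From C = C₀·e^(−kt), t = ln(C₀/C)/k = ln(5.20/2.97)/0.28 = 0.5601/0.28 = 2 d.
Distance = v·t = 1.4 m/s × 1.728e+05 s = 2.42e+05 m = 242 km.

242 km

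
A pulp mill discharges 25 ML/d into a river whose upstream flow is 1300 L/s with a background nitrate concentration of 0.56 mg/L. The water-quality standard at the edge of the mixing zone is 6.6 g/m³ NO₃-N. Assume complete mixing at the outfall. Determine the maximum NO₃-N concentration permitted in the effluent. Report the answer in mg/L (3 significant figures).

25 ML/d = 0.2894 m³/s.
1300 L/s = 1.3 m³/s.
Mass balance: 6.6·1.589 = 0.2894·Cₑ + 1.3·0.56.
Cₑ = (10.49 − 0.728) / 0.2894 = 33.74 mg/L.

33.7 mg/L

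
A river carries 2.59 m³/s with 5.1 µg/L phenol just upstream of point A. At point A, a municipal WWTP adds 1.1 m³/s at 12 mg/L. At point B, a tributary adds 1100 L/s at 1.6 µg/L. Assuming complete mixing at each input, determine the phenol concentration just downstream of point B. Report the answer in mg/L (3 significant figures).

5.1 µg/L = 0.0051 mg/L.
After input A: C = (2.59·0.0051 + 1.1·12) / 3.69 = 3.581 mg/L.
1100 L/s = 1.1 m³/s.
1.6 µg/L = 0.0016 mg/L.
After input B: C = (3.69·3.581 + 1.1·0.0016) / 4.79 = 2.759 mg/L.

2.76 mg/L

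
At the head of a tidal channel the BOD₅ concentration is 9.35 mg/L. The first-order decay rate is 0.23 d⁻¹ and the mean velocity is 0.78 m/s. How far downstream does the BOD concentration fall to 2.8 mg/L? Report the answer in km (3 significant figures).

353 km

From C = C₀·e^(−kt), t = ln(C₀/C)/k = ln(9.35/2.8)/0.23 = 1.206/0.23 = 5.242 d.
Distance = v·t = 0.78 m/s × 4.529e+05 s = 3.533e+05 m = 353.3 km.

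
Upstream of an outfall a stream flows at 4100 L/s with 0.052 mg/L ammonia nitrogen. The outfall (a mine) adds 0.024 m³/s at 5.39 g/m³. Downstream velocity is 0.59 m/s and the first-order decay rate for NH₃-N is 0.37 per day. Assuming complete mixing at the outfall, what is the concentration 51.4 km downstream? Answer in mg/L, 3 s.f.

4100 L/s = 4.1 m³/s.
After complete mixing, C₀ = (0.024·5.39 + 4.1·0.052) / 4.124 = 0.08306 mg/L.
Travel time t = 5.14e+04 m / 0.59 m/s = 8.712e+04 s = 1.008 d.
C = 0.08306·exp(−0.37·1.008) = 0.08306·0.6886 = 0.0572 mg/L.

0.0572 mg/L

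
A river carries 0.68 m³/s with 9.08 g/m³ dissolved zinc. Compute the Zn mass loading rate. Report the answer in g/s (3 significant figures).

6.17 g/s

Mass flux = Q·C = 0.68 m³/s × 9.08 g/m³ = 6.174 g/s.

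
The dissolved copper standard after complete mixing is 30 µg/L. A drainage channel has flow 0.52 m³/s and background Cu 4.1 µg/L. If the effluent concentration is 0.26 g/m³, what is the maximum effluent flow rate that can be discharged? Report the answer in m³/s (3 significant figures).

0.0586 m³/s

4.1 µg/L = 0.0041 mg/L.
30 µg/L = 0.03 mg/L.
Mass balance at complete mixing: C_std·(Q_w + Q_r) = Q_w·C_e + Q_r·C_b.
Rearranging, Q_w = Q_r·(C_std − C_b)/(C_e − C_std) = 0.52·(0.03 − 0.0041) / (0.26 − 0.03) = 0.05856 m³/s.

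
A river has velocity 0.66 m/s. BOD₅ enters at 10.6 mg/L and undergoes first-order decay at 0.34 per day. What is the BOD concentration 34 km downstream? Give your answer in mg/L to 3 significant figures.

Travel time t = 34 km / 0.66 m/s = 3.4e+04/0.66 = 5.152e+04 s = 0.5962 d.
First-order decay: C = 10.6·exp(−0.34·0.5962) = 10.6·0.8165 = 8.655 mg/L.

8.65 mg/L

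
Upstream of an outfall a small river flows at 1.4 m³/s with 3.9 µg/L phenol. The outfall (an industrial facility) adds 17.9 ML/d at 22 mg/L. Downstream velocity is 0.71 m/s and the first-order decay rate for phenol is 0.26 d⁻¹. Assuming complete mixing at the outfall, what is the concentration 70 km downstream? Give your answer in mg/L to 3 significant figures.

17.9 ML/d = 0.2072 m³/s.
3.9 µg/L = 0.0039 mg/L.
After complete mixing, C₀ = (0.2072·22 + 1.4·0.0039) / 1.607 = 2.839 mg/L.
Travel time t = 7e+04 m / 0.71 m/s = 9.859e+04 s = 1.141 d.
C = 2.839·exp(−0.26·1.141) = 2.839·0.7433 = 2.11 mg/L.

2.11 mg/L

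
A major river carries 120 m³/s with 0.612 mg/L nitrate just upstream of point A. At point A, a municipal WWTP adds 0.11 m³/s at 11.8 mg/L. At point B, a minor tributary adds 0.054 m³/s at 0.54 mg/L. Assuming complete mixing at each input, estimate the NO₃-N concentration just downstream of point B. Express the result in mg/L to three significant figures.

After input A: C = (120·0.612 + 0.11·11.8) / 120.1 = 0.6222 mg/L.
After input B: C = (120.1·0.6222 + 0.054·0.54) / 120.2 = 0.6222 mg/L.

0.622 mg/L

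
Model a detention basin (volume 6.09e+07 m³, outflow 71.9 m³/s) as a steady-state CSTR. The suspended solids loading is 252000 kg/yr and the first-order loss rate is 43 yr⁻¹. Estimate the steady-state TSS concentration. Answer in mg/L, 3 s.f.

0.0516 mg/L

Outflow Q = 71.9 m³/s × 3.156e+07 s/yr = 2.269e+09 m³/yr.
Steady-state CSTR mass balance: W = Q·C + k·V·C, so C = W/(Q + kV).
Q + kV = 2.269e+09 + 43·6.09e+07 = 4.888e+09 m³/yr.
C = 252000/4.888e+09 = 5.156e-05 kg/m³ = 0.05156 mg/L.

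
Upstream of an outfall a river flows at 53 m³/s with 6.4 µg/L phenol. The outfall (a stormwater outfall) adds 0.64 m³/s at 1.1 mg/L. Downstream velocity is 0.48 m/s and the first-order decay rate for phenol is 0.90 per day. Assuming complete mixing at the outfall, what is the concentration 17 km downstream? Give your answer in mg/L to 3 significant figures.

6.4 µg/L = 0.0064 mg/L.
After complete mixing, C₀ = (0.64·1.1 + 53·0.0064) / 53.64 = 0.01945 mg/L.
Travel time t = 1.7e+04 m / 0.48 m/s = 3.542e+04 s = 0.4099 d.
C = 0.01945·exp(−0.90·0.4099) = 0.01945·0.6915 = 0.01345 mg/L.

0.0134 mg/L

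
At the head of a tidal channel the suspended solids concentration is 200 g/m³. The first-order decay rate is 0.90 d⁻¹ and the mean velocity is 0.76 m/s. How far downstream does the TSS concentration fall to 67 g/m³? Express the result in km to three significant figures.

From C = C₀·e^(−kt), t = ln(C₀/C)/k = ln(200/67)/0.90 = 1.094/0.90 = 1.215 d.
Distance = v·t = 0.76 m/s × 1.05e+05 s = 7.979e+04 m = 79.79 km.

79.8 km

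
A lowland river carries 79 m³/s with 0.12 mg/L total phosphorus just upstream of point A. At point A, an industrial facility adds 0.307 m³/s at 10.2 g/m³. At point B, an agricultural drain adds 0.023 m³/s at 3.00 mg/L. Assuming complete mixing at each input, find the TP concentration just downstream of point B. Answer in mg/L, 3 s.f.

After input A: C = (79·0.12 + 0.307·10.2) / 79.31 = 0.159 mg/L.
After input B: C = (79.31·0.159 + 0.023·3) / 79.33 = 0.1598 mg/L.

0.160 mg/L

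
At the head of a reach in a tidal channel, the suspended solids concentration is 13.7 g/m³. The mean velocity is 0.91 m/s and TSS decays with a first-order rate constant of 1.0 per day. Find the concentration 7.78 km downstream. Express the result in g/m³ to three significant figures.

12.4 g/m³

Travel time t = 7.78 km / 0.91 m/s = 7780/0.91 = 8549 s = 0.09895 d.
First-order decay: C = 13.7·exp(−1.0·0.09895) = 13.7·0.9058 = 12.41 g/m³.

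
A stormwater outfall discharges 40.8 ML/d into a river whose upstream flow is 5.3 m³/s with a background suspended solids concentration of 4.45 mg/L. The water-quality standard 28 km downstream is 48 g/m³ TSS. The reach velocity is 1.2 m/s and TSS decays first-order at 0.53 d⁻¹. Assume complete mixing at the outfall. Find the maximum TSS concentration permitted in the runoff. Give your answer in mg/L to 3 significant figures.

627 mg/L

40.8 ML/d = 0.4722 m³/s.
Travel time to the compliance point: t = 2.8e+04/1.2 = 2.333e+04 s = 0.2701 d; decay factor exp(−0.53·0.2701) = 0.8666.
So the concentration just after mixing may be at most 48/0.8666 = 55.39 mg/L.
Mass balance: 55.39·5.772 = 0.4722·Cₑ + 5.3·4.45.
Cₑ = (319.7 − 23.59) / 0.4722 = 627.1 mg/L.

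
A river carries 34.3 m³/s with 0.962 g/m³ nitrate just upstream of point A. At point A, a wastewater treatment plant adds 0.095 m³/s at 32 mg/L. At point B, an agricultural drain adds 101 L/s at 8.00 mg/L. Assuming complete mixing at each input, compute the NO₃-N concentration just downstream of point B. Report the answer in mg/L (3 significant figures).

After input A: C = (34.3·0.962 + 0.095·32) / 34.39 = 1.048 mg/L.
101 L/s = 0.101 m³/s.
After input B: C = (34.39·1.048 + 0.101·8) / 34.5 = 1.068 mg/L.

1.07 mg/L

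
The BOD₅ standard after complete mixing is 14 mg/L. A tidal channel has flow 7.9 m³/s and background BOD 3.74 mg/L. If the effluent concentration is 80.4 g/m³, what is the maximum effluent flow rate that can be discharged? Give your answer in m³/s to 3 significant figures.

1.22 m³/s

Mass balance at complete mixing: C_std·(Q_w + Q_r) = Q_w·C_e + Q_r·C_b.
Rearranging, Q_w = Q_r·(C_std − C_b)/(C_e − C_std) = 7.9·(14 − 3.74) / (80.4 − 14) = 1.221 m³/s.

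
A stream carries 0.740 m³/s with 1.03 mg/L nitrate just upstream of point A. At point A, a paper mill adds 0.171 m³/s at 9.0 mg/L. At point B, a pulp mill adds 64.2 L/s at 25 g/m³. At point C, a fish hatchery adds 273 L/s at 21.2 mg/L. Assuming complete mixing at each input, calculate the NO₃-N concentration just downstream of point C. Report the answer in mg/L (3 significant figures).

7.77 mg/L

After input A: C = (0.74·1.03 + 0.171·9) / 0.911 = 2.526 mg/L.
64.2 L/s = 0.0642 m³/s.
After input B: C = (0.911·2.526 + 0.0642·25) / 0.9752 = 4.006 mg/L.
273 L/s = 0.273 m³/s.
After input C: C = (0.9752·4.006 + 0.273·21.2) / 1.248 = 7.766 mg/L.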